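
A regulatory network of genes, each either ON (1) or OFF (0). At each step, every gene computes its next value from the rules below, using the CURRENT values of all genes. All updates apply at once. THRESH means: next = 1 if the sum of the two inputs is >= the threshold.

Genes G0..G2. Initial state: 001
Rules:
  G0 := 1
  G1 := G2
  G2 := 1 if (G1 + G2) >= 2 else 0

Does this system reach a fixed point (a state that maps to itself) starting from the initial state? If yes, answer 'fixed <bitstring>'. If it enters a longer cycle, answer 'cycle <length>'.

Answer: fixed 100

Derivation:
Step 0: 001
Step 1: G0=1(const) G1=G2=1 G2=(0+1>=2)=0 -> 110
Step 2: G0=1(const) G1=G2=0 G2=(1+0>=2)=0 -> 100
Step 3: G0=1(const) G1=G2=0 G2=(0+0>=2)=0 -> 100
Fixed point reached at step 2: 100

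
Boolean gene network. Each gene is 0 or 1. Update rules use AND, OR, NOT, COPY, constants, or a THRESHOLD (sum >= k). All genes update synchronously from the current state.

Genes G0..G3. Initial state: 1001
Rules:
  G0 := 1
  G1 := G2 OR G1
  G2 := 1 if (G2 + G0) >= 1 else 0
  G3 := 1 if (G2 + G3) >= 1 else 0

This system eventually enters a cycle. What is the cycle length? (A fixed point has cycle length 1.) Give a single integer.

Answer: 1

Derivation:
Step 0: 1001
Step 1: G0=1(const) G1=G2|G1=0|0=0 G2=(0+1>=1)=1 G3=(0+1>=1)=1 -> 1011
Step 2: G0=1(const) G1=G2|G1=1|0=1 G2=(1+1>=1)=1 G3=(1+1>=1)=1 -> 1111
Step 3: G0=1(const) G1=G2|G1=1|1=1 G2=(1+1>=1)=1 G3=(1+1>=1)=1 -> 1111
State from step 3 equals state from step 2 -> cycle length 1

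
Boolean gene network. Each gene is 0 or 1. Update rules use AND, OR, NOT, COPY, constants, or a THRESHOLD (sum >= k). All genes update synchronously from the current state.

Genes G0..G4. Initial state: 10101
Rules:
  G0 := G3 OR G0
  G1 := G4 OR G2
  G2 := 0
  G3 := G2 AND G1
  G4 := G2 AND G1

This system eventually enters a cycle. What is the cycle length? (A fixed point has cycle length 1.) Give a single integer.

Answer: 1

Derivation:
Step 0: 10101
Step 1: G0=G3|G0=0|1=1 G1=G4|G2=1|1=1 G2=0(const) G3=G2&G1=1&0=0 G4=G2&G1=1&0=0 -> 11000
Step 2: G0=G3|G0=0|1=1 G1=G4|G2=0|0=0 G2=0(const) G3=G2&G1=0&1=0 G4=G2&G1=0&1=0 -> 10000
Step 3: G0=G3|G0=0|1=1 G1=G4|G2=0|0=0 G2=0(const) G3=G2&G1=0&0=0 G4=G2&G1=0&0=0 -> 10000
State from step 3 equals state from step 2 -> cycle length 1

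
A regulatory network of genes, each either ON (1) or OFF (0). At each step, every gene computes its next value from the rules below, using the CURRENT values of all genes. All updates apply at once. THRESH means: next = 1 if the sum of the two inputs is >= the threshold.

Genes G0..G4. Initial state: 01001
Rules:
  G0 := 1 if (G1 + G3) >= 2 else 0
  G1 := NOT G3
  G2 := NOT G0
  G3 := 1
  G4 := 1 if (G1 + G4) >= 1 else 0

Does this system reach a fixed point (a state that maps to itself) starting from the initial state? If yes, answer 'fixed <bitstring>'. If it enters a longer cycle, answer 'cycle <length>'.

Answer: fixed 00111

Derivation:
Step 0: 01001
Step 1: G0=(1+0>=2)=0 G1=NOT G3=NOT 0=1 G2=NOT G0=NOT 0=1 G3=1(const) G4=(1+1>=1)=1 -> 01111
Step 2: G0=(1+1>=2)=1 G1=NOT G3=NOT 1=0 G2=NOT G0=NOT 0=1 G3=1(const) G4=(1+1>=1)=1 -> 10111
Step 3: G0=(0+1>=2)=0 G1=NOT G3=NOT 1=0 G2=NOT G0=NOT 1=0 G3=1(const) G4=(0+1>=1)=1 -> 00011
Step 4: G0=(0+1>=2)=0 G1=NOT G3=NOT 1=0 G2=NOT G0=NOT 0=1 G3=1(const) G4=(0+1>=1)=1 -> 00111
Step 5: G0=(0+1>=2)=0 G1=NOT G3=NOT 1=0 G2=NOT G0=NOT 0=1 G3=1(const) G4=(0+1>=1)=1 -> 00111
Fixed point reached at step 4: 00111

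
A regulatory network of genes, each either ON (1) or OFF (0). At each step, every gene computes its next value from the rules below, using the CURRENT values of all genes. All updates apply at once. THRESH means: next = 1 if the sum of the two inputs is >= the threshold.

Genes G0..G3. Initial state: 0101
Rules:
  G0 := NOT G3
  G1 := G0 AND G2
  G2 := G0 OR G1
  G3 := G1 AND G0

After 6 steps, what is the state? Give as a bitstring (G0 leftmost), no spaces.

Step 1: G0=NOT G3=NOT 1=0 G1=G0&G2=0&0=0 G2=G0|G1=0|1=1 G3=G1&G0=1&0=0 -> 0010
Step 2: G0=NOT G3=NOT 0=1 G1=G0&G2=0&1=0 G2=G0|G1=0|0=0 G3=G1&G0=0&0=0 -> 1000
Step 3: G0=NOT G3=NOT 0=1 G1=G0&G2=1&0=0 G2=G0|G1=1|0=1 G3=G1&G0=0&1=0 -> 1010
Step 4: G0=NOT G3=NOT 0=1 G1=G0&G2=1&1=1 G2=G0|G1=1|0=1 G3=G1&G0=0&1=0 -> 1110
Step 5: G0=NOT G3=NOT 0=1 G1=G0&G2=1&1=1 G2=G0|G1=1|1=1 G3=G1&G0=1&1=1 -> 1111
Step 6: G0=NOT G3=NOT 1=0 G1=G0&G2=1&1=1 G2=G0|G1=1|1=1 G3=G1&G0=1&1=1 -> 0111

0111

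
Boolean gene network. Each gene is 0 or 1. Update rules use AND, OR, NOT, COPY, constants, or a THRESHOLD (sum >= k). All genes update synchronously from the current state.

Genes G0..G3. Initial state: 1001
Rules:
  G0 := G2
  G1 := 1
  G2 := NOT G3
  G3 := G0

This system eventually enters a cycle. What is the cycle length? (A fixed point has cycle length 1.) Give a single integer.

Step 0: 1001
Step 1: G0=G2=0 G1=1(const) G2=NOT G3=NOT 1=0 G3=G0=1 -> 0101
Step 2: G0=G2=0 G1=1(const) G2=NOT G3=NOT 1=0 G3=G0=0 -> 0100
Step 3: G0=G2=0 G1=1(const) G2=NOT G3=NOT 0=1 G3=G0=0 -> 0110
Step 4: G0=G2=1 G1=1(const) G2=NOT G3=NOT 0=1 G3=G0=0 -> 1110
Step 5: G0=G2=1 G1=1(const) G2=NOT G3=NOT 0=1 G3=G0=1 -> 1111
Step 6: G0=G2=1 G1=1(const) G2=NOT G3=NOT 1=0 G3=G0=1 -> 1101
Step 7: G0=G2=0 G1=1(const) G2=NOT G3=NOT 1=0 G3=G0=1 -> 0101
State from step 7 equals state from step 1 -> cycle length 6

Answer: 6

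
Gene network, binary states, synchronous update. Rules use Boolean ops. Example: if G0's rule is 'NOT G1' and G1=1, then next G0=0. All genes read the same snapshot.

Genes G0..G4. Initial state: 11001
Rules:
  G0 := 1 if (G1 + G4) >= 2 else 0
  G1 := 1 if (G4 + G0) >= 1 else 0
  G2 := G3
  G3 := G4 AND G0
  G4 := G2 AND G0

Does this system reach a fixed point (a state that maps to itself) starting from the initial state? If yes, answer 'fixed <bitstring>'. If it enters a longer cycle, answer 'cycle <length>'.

Step 0: 11001
Step 1: G0=(1+1>=2)=1 G1=(1+1>=1)=1 G2=G3=0 G3=G4&G0=1&1=1 G4=G2&G0=0&1=0 -> 11010
Step 2: G0=(1+0>=2)=0 G1=(0+1>=1)=1 G2=G3=1 G3=G4&G0=0&1=0 G4=G2&G0=0&1=0 -> 01100
Step 3: G0=(1+0>=2)=0 G1=(0+0>=1)=0 G2=G3=0 G3=G4&G0=0&0=0 G4=G2&G0=1&0=0 -> 00000
Step 4: G0=(0+0>=2)=0 G1=(0+0>=1)=0 G2=G3=0 G3=G4&G0=0&0=0 G4=G2&G0=0&0=0 -> 00000
Fixed point reached at step 3: 00000

Answer: fixed 00000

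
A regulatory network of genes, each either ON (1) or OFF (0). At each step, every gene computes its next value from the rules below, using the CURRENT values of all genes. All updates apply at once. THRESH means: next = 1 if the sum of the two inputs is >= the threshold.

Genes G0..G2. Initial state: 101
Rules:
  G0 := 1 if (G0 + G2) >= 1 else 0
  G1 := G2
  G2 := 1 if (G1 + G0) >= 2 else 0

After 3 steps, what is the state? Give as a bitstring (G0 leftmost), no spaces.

Step 1: G0=(1+1>=1)=1 G1=G2=1 G2=(0+1>=2)=0 -> 110
Step 2: G0=(1+0>=1)=1 G1=G2=0 G2=(1+1>=2)=1 -> 101
Step 3: G0=(1+1>=1)=1 G1=G2=1 G2=(0+1>=2)=0 -> 110

110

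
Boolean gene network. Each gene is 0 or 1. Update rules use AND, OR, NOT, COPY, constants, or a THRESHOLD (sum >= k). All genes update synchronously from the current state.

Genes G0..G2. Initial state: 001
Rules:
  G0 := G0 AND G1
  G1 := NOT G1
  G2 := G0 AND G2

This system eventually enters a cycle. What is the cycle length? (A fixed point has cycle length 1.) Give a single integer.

Step 0: 001
Step 1: G0=G0&G1=0&0=0 G1=NOT G1=NOT 0=1 G2=G0&G2=0&1=0 -> 010
Step 2: G0=G0&G1=0&1=0 G1=NOT G1=NOT 1=0 G2=G0&G2=0&0=0 -> 000
Step 3: G0=G0&G1=0&0=0 G1=NOT G1=NOT 0=1 G2=G0&G2=0&0=0 -> 010
State from step 3 equals state from step 1 -> cycle length 2

Answer: 2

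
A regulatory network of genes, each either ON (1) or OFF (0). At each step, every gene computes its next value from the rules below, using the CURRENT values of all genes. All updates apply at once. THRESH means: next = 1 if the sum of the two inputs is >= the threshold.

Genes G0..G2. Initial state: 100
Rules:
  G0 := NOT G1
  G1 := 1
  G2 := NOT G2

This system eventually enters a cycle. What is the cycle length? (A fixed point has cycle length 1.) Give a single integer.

Answer: 2

Derivation:
Step 0: 100
Step 1: G0=NOT G1=NOT 0=1 G1=1(const) G2=NOT G2=NOT 0=1 -> 111
Step 2: G0=NOT G1=NOT 1=0 G1=1(const) G2=NOT G2=NOT 1=0 -> 010
Step 3: G0=NOT G1=NOT 1=0 G1=1(const) G2=NOT G2=NOT 0=1 -> 011
Step 4: G0=NOT G1=NOT 1=0 G1=1(const) G2=NOT G2=NOT 1=0 -> 010
State from step 4 equals state from step 2 -> cycle length 2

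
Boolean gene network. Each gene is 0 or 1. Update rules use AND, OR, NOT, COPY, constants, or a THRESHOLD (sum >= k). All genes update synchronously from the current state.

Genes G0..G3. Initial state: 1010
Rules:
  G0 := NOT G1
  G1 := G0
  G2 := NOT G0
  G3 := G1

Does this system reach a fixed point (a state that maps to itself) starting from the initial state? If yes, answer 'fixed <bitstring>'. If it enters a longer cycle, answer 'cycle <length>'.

Step 0: 1010
Step 1: G0=NOT G1=NOT 0=1 G1=G0=1 G2=NOT G0=NOT 1=0 G3=G1=0 -> 1100
Step 2: G0=NOT G1=NOT 1=0 G1=G0=1 G2=NOT G0=NOT 1=0 G3=G1=1 -> 0101
Step 3: G0=NOT G1=NOT 1=0 G1=G0=0 G2=NOT G0=NOT 0=1 G3=G1=1 -> 0011
Step 4: G0=NOT G1=NOT 0=1 G1=G0=0 G2=NOT G0=NOT 0=1 G3=G1=0 -> 1010
Cycle of length 4 starting at step 0 -> no fixed point

Answer: cycle 4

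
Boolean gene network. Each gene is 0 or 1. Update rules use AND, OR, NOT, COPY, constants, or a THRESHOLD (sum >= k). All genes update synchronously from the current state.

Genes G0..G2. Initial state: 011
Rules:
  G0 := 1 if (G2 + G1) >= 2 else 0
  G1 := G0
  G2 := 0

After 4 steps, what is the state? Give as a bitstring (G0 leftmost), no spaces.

Step 1: G0=(1+1>=2)=1 G1=G0=0 G2=0(const) -> 100
Step 2: G0=(0+0>=2)=0 G1=G0=1 G2=0(const) -> 010
Step 3: G0=(0+1>=2)=0 G1=G0=0 G2=0(const) -> 000
Step 4: G0=(0+0>=2)=0 G1=G0=0 G2=0(const) -> 000

000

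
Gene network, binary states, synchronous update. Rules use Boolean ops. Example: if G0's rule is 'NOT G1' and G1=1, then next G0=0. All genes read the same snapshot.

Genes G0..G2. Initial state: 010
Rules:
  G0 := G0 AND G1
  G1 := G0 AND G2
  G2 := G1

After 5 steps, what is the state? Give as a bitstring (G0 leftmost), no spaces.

Step 1: G0=G0&G1=0&1=0 G1=G0&G2=0&0=0 G2=G1=1 -> 001
Step 2: G0=G0&G1=0&0=0 G1=G0&G2=0&1=0 G2=G1=0 -> 000
Step 3: G0=G0&G1=0&0=0 G1=G0&G2=0&0=0 G2=G1=0 -> 000
Step 4: G0=G0&G1=0&0=0 G1=G0&G2=0&0=0 G2=G1=0 -> 000
Step 5: G0=G0&G1=0&0=0 G1=G0&G2=0&0=0 G2=G1=0 -> 000

000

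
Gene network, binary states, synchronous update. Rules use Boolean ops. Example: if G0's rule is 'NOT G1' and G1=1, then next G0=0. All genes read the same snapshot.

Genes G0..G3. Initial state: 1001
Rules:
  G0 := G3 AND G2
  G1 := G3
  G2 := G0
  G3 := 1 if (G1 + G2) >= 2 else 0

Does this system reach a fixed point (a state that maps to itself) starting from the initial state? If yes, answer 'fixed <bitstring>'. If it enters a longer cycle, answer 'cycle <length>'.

Step 0: 1001
Step 1: G0=G3&G2=1&0=0 G1=G3=1 G2=G0=1 G3=(0+0>=2)=0 -> 0110
Step 2: G0=G3&G2=0&1=0 G1=G3=0 G2=G0=0 G3=(1+1>=2)=1 -> 0001
Step 3: G0=G3&G2=1&0=0 G1=G3=1 G2=G0=0 G3=(0+0>=2)=0 -> 0100
Step 4: G0=G3&G2=0&0=0 G1=G3=0 G2=G0=0 G3=(1+0>=2)=0 -> 0000
Step 5: G0=G3&G2=0&0=0 G1=G3=0 G2=G0=0 G3=(0+0>=2)=0 -> 0000
Fixed point reached at step 4: 0000

Answer: fixed 0000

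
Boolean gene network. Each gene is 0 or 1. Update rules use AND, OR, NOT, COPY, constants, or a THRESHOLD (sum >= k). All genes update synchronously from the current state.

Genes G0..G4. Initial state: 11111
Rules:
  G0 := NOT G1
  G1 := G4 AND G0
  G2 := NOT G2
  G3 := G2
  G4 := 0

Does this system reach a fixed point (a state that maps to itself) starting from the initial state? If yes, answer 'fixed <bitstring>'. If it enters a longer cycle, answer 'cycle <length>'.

Answer: cycle 2

Derivation:
Step 0: 11111
Step 1: G0=NOT G1=NOT 1=0 G1=G4&G0=1&1=1 G2=NOT G2=NOT 1=0 G3=G2=1 G4=0(const) -> 01010
Step 2: G0=NOT G1=NOT 1=0 G1=G4&G0=0&0=0 G2=NOT G2=NOT 0=1 G3=G2=0 G4=0(const) -> 00100
Step 3: G0=NOT G1=NOT 0=1 G1=G4&G0=0&0=0 G2=NOT G2=NOT 1=0 G3=G2=1 G4=0(const) -> 10010
Step 4: G0=NOT G1=NOT 0=1 G1=G4&G0=0&1=0 G2=NOT G2=NOT 0=1 G3=G2=0 G4=0(const) -> 10100
Step 5: G0=NOT G1=NOT 0=1 G1=G4&G0=0&1=0 G2=NOT G2=NOT 1=0 G3=G2=1 G4=0(const) -> 10010
Cycle of length 2 starting at step 3 -> no fixed point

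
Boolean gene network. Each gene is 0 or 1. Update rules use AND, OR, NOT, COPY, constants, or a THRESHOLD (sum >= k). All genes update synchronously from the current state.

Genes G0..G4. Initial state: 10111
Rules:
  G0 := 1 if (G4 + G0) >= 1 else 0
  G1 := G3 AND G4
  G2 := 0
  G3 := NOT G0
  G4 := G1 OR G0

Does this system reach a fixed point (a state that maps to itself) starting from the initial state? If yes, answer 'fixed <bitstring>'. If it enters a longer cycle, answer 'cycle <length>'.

Answer: fixed 10001

Derivation:
Step 0: 10111
Step 1: G0=(1+1>=1)=1 G1=G3&G4=1&1=1 G2=0(const) G3=NOT G0=NOT 1=0 G4=G1|G0=0|1=1 -> 11001
Step 2: G0=(1+1>=1)=1 G1=G3&G4=0&1=0 G2=0(const) G3=NOT G0=NOT 1=0 G4=G1|G0=1|1=1 -> 10001
Step 3: G0=(1+1>=1)=1 G1=G3&G4=0&1=0 G2=0(const) G3=NOT G0=NOT 1=0 G4=G1|G0=0|1=1 -> 10001
Fixed point reached at step 2: 10001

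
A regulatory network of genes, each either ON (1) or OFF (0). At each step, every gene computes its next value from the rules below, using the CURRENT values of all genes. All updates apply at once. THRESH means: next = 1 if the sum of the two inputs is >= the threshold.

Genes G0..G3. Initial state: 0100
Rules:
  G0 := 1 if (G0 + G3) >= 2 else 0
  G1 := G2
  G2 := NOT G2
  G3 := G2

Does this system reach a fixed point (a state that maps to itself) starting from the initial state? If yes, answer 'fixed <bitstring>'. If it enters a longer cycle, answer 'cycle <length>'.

Step 0: 0100
Step 1: G0=(0+0>=2)=0 G1=G2=0 G2=NOT G2=NOT 0=1 G3=G2=0 -> 0010
Step 2: G0=(0+0>=2)=0 G1=G2=1 G2=NOT G2=NOT 1=0 G3=G2=1 -> 0101
Step 3: G0=(0+1>=2)=0 G1=G2=0 G2=NOT G2=NOT 0=1 G3=G2=0 -> 0010
Cycle of length 2 starting at step 1 -> no fixed point

Answer: cycle 2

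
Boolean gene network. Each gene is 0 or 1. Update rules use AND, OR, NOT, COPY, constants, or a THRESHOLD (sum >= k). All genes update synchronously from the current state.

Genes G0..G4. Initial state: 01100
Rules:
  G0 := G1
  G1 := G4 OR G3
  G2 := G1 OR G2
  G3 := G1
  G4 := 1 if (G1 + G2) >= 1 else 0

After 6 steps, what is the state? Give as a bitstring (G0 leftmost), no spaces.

Step 1: G0=G1=1 G1=G4|G3=0|0=0 G2=G1|G2=1|1=1 G3=G1=1 G4=(1+1>=1)=1 -> 10111
Step 2: G0=G1=0 G1=G4|G3=1|1=1 G2=G1|G2=0|1=1 G3=G1=0 G4=(0+1>=1)=1 -> 01101
Step 3: G0=G1=1 G1=G4|G3=1|0=1 G2=G1|G2=1|1=1 G3=G1=1 G4=(1+1>=1)=1 -> 11111
Step 4: G0=G1=1 G1=G4|G3=1|1=1 G2=G1|G2=1|1=1 G3=G1=1 G4=(1+1>=1)=1 -> 11111
Step 5: G0=G1=1 G1=G4|G3=1|1=1 G2=G1|G2=1|1=1 G3=G1=1 G4=(1+1>=1)=1 -> 11111
Step 6: G0=G1=1 G1=G4|G3=1|1=1 G2=G1|G2=1|1=1 G3=G1=1 G4=(1+1>=1)=1 -> 11111

11111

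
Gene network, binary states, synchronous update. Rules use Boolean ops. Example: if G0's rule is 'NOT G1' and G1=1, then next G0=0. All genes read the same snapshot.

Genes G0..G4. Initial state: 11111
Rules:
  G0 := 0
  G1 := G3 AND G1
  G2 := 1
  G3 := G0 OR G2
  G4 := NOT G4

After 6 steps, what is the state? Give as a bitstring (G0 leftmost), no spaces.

Step 1: G0=0(const) G1=G3&G1=1&1=1 G2=1(const) G3=G0|G2=1|1=1 G4=NOT G4=NOT 1=0 -> 01110
Step 2: G0=0(const) G1=G3&G1=1&1=1 G2=1(const) G3=G0|G2=0|1=1 G4=NOT G4=NOT 0=1 -> 01111
Step 3: G0=0(const) G1=G3&G1=1&1=1 G2=1(const) G3=G0|G2=0|1=1 G4=NOT G4=NOT 1=0 -> 01110
Step 4: G0=0(const) G1=G3&G1=1&1=1 G2=1(const) G3=G0|G2=0|1=1 G4=NOT G4=NOT 0=1 -> 01111
Step 5: G0=0(const) G1=G3&G1=1&1=1 G2=1(const) G3=G0|G2=0|1=1 G4=NOT G4=NOT 1=0 -> 01110
Step 6: G0=0(const) G1=G3&G1=1&1=1 G2=1(const) G3=G0|G2=0|1=1 G4=NOT G4=NOT 0=1 -> 01111

01111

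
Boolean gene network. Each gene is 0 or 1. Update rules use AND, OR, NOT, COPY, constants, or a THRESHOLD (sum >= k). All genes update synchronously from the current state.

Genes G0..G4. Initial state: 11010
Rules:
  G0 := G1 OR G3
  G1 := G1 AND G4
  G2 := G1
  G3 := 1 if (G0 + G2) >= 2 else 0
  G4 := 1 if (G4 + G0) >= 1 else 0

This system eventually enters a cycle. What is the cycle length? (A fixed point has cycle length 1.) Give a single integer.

Answer: 1

Derivation:
Step 0: 11010
Step 1: G0=G1|G3=1|1=1 G1=G1&G4=1&0=0 G2=G1=1 G3=(1+0>=2)=0 G4=(0+1>=1)=1 -> 10101
Step 2: G0=G1|G3=0|0=0 G1=G1&G4=0&1=0 G2=G1=0 G3=(1+1>=2)=1 G4=(1+1>=1)=1 -> 00011
Step 3: G0=G1|G3=0|1=1 G1=G1&G4=0&1=0 G2=G1=0 G3=(0+0>=2)=0 G4=(1+0>=1)=1 -> 10001
Step 4: G0=G1|G3=0|0=0 G1=G1&G4=0&1=0 G2=G1=0 G3=(1+0>=2)=0 G4=(1+1>=1)=1 -> 00001
Step 5: G0=G1|G3=0|0=0 G1=G1&G4=0&1=0 G2=G1=0 G3=(0+0>=2)=0 G4=(1+0>=1)=1 -> 00001
State from step 5 equals state from step 4 -> cycle length 1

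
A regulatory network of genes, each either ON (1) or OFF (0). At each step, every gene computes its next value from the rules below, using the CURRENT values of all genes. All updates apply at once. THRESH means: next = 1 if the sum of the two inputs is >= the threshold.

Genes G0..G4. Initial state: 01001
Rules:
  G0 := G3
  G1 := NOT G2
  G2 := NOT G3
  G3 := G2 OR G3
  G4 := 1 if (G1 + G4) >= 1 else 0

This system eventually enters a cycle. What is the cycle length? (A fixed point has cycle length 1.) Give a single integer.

Step 0: 01001
Step 1: G0=G3=0 G1=NOT G2=NOT 0=1 G2=NOT G3=NOT 0=1 G3=G2|G3=0|0=0 G4=(1+1>=1)=1 -> 01101
Step 2: G0=G3=0 G1=NOT G2=NOT 1=0 G2=NOT G3=NOT 0=1 G3=G2|G3=1|0=1 G4=(1+1>=1)=1 -> 00111
Step 3: G0=G3=1 G1=NOT G2=NOT 1=0 G2=NOT G3=NOT 1=0 G3=G2|G3=1|1=1 G4=(0+1>=1)=1 -> 10011
Step 4: G0=G3=1 G1=NOT G2=NOT 0=1 G2=NOT G3=NOT 1=0 G3=G2|G3=0|1=1 G4=(0+1>=1)=1 -> 11011
Step 5: G0=G3=1 G1=NOT G2=NOT 0=1 G2=NOT G3=NOT 1=0 G3=G2|G3=0|1=1 G4=(1+1>=1)=1 -> 11011
State from step 5 equals state from step 4 -> cycle length 1

Answer: 1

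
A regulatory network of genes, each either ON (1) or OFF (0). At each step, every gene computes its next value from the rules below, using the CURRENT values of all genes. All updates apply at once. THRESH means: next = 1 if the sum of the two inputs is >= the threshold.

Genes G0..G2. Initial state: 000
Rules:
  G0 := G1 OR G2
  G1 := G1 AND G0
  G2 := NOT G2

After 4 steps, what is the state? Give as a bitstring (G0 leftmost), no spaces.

Step 1: G0=G1|G2=0|0=0 G1=G1&G0=0&0=0 G2=NOT G2=NOT 0=1 -> 001
Step 2: G0=G1|G2=0|1=1 G1=G1&G0=0&0=0 G2=NOT G2=NOT 1=0 -> 100
Step 3: G0=G1|G2=0|0=0 G1=G1&G0=0&1=0 G2=NOT G2=NOT 0=1 -> 001
Step 4: G0=G1|G2=0|1=1 G1=G1&G0=0&0=0 G2=NOT G2=NOT 1=0 -> 100

100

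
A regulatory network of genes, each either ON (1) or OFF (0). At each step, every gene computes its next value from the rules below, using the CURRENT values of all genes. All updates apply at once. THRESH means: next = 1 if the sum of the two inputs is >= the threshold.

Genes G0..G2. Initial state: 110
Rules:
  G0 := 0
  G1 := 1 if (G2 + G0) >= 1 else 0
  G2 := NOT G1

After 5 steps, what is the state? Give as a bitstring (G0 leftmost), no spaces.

Step 1: G0=0(const) G1=(0+1>=1)=1 G2=NOT G1=NOT 1=0 -> 010
Step 2: G0=0(const) G1=(0+0>=1)=0 G2=NOT G1=NOT 1=0 -> 000
Step 3: G0=0(const) G1=(0+0>=1)=0 G2=NOT G1=NOT 0=1 -> 001
Step 4: G0=0(const) G1=(1+0>=1)=1 G2=NOT G1=NOT 0=1 -> 011
Step 5: G0=0(const) G1=(1+0>=1)=1 G2=NOT G1=NOT 1=0 -> 010

010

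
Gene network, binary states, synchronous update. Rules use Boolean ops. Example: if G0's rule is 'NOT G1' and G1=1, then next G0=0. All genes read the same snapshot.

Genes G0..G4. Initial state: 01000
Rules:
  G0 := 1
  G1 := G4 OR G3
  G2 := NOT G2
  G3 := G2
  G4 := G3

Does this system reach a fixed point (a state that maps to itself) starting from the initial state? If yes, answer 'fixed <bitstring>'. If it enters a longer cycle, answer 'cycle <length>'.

Answer: cycle 2

Derivation:
Step 0: 01000
Step 1: G0=1(const) G1=G4|G3=0|0=0 G2=NOT G2=NOT 0=1 G3=G2=0 G4=G3=0 -> 10100
Step 2: G0=1(const) G1=G4|G3=0|0=0 G2=NOT G2=NOT 1=0 G3=G2=1 G4=G3=0 -> 10010
Step 3: G0=1(const) G1=G4|G3=0|1=1 G2=NOT G2=NOT 0=1 G3=G2=0 G4=G3=1 -> 11101
Step 4: G0=1(const) G1=G4|G3=1|0=1 G2=NOT G2=NOT 1=0 G3=G2=1 G4=G3=0 -> 11010
Step 5: G0=1(const) G1=G4|G3=0|1=1 G2=NOT G2=NOT 0=1 G3=G2=0 G4=G3=1 -> 11101
Cycle of length 2 starting at step 3 -> no fixed point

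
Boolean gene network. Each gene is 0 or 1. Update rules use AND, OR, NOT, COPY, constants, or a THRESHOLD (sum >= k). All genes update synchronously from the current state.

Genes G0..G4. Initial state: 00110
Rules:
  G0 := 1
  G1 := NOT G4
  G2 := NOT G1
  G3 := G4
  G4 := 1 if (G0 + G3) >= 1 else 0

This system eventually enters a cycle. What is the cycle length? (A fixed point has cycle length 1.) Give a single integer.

Answer: 1

Derivation:
Step 0: 00110
Step 1: G0=1(const) G1=NOT G4=NOT 0=1 G2=NOT G1=NOT 0=1 G3=G4=0 G4=(0+1>=1)=1 -> 11101
Step 2: G0=1(const) G1=NOT G4=NOT 1=0 G2=NOT G1=NOT 1=0 G3=G4=1 G4=(1+0>=1)=1 -> 10011
Step 3: G0=1(const) G1=NOT G4=NOT 1=0 G2=NOT G1=NOT 0=1 G3=G4=1 G4=(1+1>=1)=1 -> 10111
Step 4: G0=1(const) G1=NOT G4=NOT 1=0 G2=NOT G1=NOT 0=1 G3=G4=1 G4=(1+1>=1)=1 -> 10111
State from step 4 equals state from step 3 -> cycle length 1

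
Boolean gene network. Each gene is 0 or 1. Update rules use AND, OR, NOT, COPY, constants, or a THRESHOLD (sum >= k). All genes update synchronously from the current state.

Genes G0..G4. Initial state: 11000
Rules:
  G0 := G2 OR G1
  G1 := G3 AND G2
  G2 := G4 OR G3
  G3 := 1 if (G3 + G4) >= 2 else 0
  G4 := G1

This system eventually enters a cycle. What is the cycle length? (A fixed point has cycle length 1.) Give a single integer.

Step 0: 11000
Step 1: G0=G2|G1=0|1=1 G1=G3&G2=0&0=0 G2=G4|G3=0|0=0 G3=(0+0>=2)=0 G4=G1=1 -> 10001
Step 2: G0=G2|G1=0|0=0 G1=G3&G2=0&0=0 G2=G4|G3=1|0=1 G3=(0+1>=2)=0 G4=G1=0 -> 00100
Step 3: G0=G2|G1=1|0=1 G1=G3&G2=0&1=0 G2=G4|G3=0|0=0 G3=(0+0>=2)=0 G4=G1=0 -> 10000
Step 4: G0=G2|G1=0|0=0 G1=G3&G2=0&0=0 G2=G4|G3=0|0=0 G3=(0+0>=2)=0 G4=G1=0 -> 00000
Step 5: G0=G2|G1=0|0=0 G1=G3&G2=0&0=0 G2=G4|G3=0|0=0 G3=(0+0>=2)=0 G4=G1=0 -> 00000
State from step 5 equals state from step 4 -> cycle length 1

Answer: 1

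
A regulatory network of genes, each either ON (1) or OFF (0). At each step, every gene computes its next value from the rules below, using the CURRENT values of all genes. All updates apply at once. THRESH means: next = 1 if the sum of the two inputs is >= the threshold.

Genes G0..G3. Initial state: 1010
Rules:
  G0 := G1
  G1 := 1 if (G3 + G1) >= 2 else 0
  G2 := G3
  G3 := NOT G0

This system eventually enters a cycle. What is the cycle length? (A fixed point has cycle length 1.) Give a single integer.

Answer: 1

Derivation:
Step 0: 1010
Step 1: G0=G1=0 G1=(0+0>=2)=0 G2=G3=0 G3=NOT G0=NOT 1=0 -> 0000
Step 2: G0=G1=0 G1=(0+0>=2)=0 G2=G3=0 G3=NOT G0=NOT 0=1 -> 0001
Step 3: G0=G1=0 G1=(1+0>=2)=0 G2=G3=1 G3=NOT G0=NOT 0=1 -> 0011
Step 4: G0=G1=0 G1=(1+0>=2)=0 G2=G3=1 G3=NOT G0=NOT 0=1 -> 0011
State from step 4 equals state from step 3 -> cycle length 1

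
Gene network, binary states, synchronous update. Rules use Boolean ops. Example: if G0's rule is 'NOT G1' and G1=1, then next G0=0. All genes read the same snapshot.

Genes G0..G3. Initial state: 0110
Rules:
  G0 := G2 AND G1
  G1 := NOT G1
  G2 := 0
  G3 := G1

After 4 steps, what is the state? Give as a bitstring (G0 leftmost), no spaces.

Step 1: G0=G2&G1=1&1=1 G1=NOT G1=NOT 1=0 G2=0(const) G3=G1=1 -> 1001
Step 2: G0=G2&G1=0&0=0 G1=NOT G1=NOT 0=1 G2=0(const) G3=G1=0 -> 0100
Step 3: G0=G2&G1=0&1=0 G1=NOT G1=NOT 1=0 G2=0(const) G3=G1=1 -> 0001
Step 4: G0=G2&G1=0&0=0 G1=NOT G1=NOT 0=1 G2=0(const) G3=G1=0 -> 0100

0100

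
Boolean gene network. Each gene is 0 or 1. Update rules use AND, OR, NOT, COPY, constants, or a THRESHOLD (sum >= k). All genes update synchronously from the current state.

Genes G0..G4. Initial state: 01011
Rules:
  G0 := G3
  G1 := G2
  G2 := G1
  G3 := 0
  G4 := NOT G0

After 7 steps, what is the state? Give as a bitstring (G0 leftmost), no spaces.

Step 1: G0=G3=1 G1=G2=0 G2=G1=1 G3=0(const) G4=NOT G0=NOT 0=1 -> 10101
Step 2: G0=G3=0 G1=G2=1 G2=G1=0 G3=0(const) G4=NOT G0=NOT 1=0 -> 01000
Step 3: G0=G3=0 G1=G2=0 G2=G1=1 G3=0(const) G4=NOT G0=NOT 0=1 -> 00101
Step 4: G0=G3=0 G1=G2=1 G2=G1=0 G3=0(const) G4=NOT G0=NOT 0=1 -> 01001
Step 5: G0=G3=0 G1=G2=0 G2=G1=1 G3=0(const) G4=NOT G0=NOT 0=1 -> 00101
Step 6: G0=G3=0 G1=G2=1 G2=G1=0 G3=0(const) G4=NOT G0=NOT 0=1 -> 01001
Step 7: G0=G3=0 G1=G2=0 G2=G1=1 G3=0(const) G4=NOT G0=NOT 0=1 -> 00101

00101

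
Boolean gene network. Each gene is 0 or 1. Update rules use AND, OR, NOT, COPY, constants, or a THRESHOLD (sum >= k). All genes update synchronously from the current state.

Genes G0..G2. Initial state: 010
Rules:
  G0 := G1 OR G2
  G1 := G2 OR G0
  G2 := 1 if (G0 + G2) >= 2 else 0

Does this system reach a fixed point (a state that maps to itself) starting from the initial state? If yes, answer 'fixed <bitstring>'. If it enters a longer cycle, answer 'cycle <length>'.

Answer: cycle 2

Derivation:
Step 0: 010
Step 1: G0=G1|G2=1|0=1 G1=G2|G0=0|0=0 G2=(0+0>=2)=0 -> 100
Step 2: G0=G1|G2=0|0=0 G1=G2|G0=0|1=1 G2=(1+0>=2)=0 -> 010
Cycle of length 2 starting at step 0 -> no fixed point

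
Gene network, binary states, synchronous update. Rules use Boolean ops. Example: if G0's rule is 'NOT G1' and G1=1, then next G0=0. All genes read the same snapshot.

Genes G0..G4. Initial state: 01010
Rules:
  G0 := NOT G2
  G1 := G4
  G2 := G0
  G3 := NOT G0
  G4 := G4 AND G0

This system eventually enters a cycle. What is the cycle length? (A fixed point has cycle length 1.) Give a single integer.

Answer: 4

Derivation:
Step 0: 01010
Step 1: G0=NOT G2=NOT 0=1 G1=G4=0 G2=G0=0 G3=NOT G0=NOT 0=1 G4=G4&G0=0&0=0 -> 10010
Step 2: G0=NOT G2=NOT 0=1 G1=G4=0 G2=G0=1 G3=NOT G0=NOT 1=0 G4=G4&G0=0&1=0 -> 10100
Step 3: G0=NOT G2=NOT 1=0 G1=G4=0 G2=G0=1 G3=NOT G0=NOT 1=0 G4=G4&G0=0&1=0 -> 00100
Step 4: G0=NOT G2=NOT 1=0 G1=G4=0 G2=G0=0 G3=NOT G0=NOT 0=1 G4=G4&G0=0&0=0 -> 00010
Step 5: G0=NOT G2=NOT 0=1 G1=G4=0 G2=G0=0 G3=NOT G0=NOT 0=1 G4=G4&G0=0&0=0 -> 10010
State from step 5 equals state from step 1 -> cycle length 4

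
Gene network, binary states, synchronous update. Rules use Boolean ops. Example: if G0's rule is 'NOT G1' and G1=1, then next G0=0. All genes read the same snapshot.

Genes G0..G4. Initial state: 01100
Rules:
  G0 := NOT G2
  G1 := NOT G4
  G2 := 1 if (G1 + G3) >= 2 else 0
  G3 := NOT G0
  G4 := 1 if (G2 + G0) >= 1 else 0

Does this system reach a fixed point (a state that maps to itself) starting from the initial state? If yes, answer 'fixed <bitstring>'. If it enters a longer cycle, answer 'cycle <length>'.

Answer: fixed 10001

Derivation:
Step 0: 01100
Step 1: G0=NOT G2=NOT 1=0 G1=NOT G4=NOT 0=1 G2=(1+0>=2)=0 G3=NOT G0=NOT 0=1 G4=(1+0>=1)=1 -> 01011
Step 2: G0=NOT G2=NOT 0=1 G1=NOT G4=NOT 1=0 G2=(1+1>=2)=1 G3=NOT G0=NOT 0=1 G4=(0+0>=1)=0 -> 10110
Step 3: G0=NOT G2=NOT 1=0 G1=NOT G4=NOT 0=1 G2=(0+1>=2)=0 G3=NOT G0=NOT 1=0 G4=(1+1>=1)=1 -> 01001
Step 4: G0=NOT G2=NOT 0=1 G1=NOT G4=NOT 1=0 G2=(1+0>=2)=0 G3=NOT G0=NOT 0=1 G4=(0+0>=1)=0 -> 10010
Step 5: G0=NOT G2=NOT 0=1 G1=NOT G4=NOT 0=1 G2=(0+1>=2)=0 G3=NOT G0=NOT 1=0 G4=(0+1>=1)=1 -> 11001
Step 6: G0=NOT G2=NOT 0=1 G1=NOT G4=NOT 1=0 G2=(1+0>=2)=0 G3=NOT G0=NOT 1=0 G4=(0+1>=1)=1 -> 10001
Step 7: G0=NOT G2=NOT 0=1 G1=NOT G4=NOT 1=0 G2=(0+0>=2)=0 G3=NOT G0=NOT 1=0 G4=(0+1>=1)=1 -> 10001
Fixed point reached at step 6: 10001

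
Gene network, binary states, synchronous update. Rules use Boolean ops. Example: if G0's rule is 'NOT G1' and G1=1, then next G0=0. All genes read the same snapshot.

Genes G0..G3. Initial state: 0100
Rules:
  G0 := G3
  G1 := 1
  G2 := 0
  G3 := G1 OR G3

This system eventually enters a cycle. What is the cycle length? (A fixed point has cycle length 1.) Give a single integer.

Step 0: 0100
Step 1: G0=G3=0 G1=1(const) G2=0(const) G3=G1|G3=1|0=1 -> 0101
Step 2: G0=G3=1 G1=1(const) G2=0(const) G3=G1|G3=1|1=1 -> 1101
Step 3: G0=G3=1 G1=1(const) G2=0(const) G3=G1|G3=1|1=1 -> 1101
State from step 3 equals state from step 2 -> cycle length 1

Answer: 1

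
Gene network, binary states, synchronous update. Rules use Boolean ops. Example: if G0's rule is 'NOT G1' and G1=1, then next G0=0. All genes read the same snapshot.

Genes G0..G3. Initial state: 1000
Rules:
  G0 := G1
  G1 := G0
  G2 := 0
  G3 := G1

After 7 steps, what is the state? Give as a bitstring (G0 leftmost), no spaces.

Step 1: G0=G1=0 G1=G0=1 G2=0(const) G3=G1=0 -> 0100
Step 2: G0=G1=1 G1=G0=0 G2=0(const) G3=G1=1 -> 1001
Step 3: G0=G1=0 G1=G0=1 G2=0(const) G3=G1=0 -> 0100
Step 4: G0=G1=1 G1=G0=0 G2=0(const) G3=G1=1 -> 1001
Step 5: G0=G1=0 G1=G0=1 G2=0(const) G3=G1=0 -> 0100
Step 6: G0=G1=1 G1=G0=0 G2=0(const) G3=G1=1 -> 1001
Step 7: G0=G1=0 G1=G0=1 G2=0(const) G3=G1=0 -> 0100

0100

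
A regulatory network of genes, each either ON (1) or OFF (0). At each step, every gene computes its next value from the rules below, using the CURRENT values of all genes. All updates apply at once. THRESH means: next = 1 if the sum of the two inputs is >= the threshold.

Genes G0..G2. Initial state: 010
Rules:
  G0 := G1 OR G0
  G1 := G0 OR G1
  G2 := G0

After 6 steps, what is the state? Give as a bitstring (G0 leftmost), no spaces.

Step 1: G0=G1|G0=1|0=1 G1=G0|G1=0|1=1 G2=G0=0 -> 110
Step 2: G0=G1|G0=1|1=1 G1=G0|G1=1|1=1 G2=G0=1 -> 111
Step 3: G0=G1|G0=1|1=1 G1=G0|G1=1|1=1 G2=G0=1 -> 111
Step 4: G0=G1|G0=1|1=1 G1=G0|G1=1|1=1 G2=G0=1 -> 111
Step 5: G0=G1|G0=1|1=1 G1=G0|G1=1|1=1 G2=G0=1 -> 111
Step 6: G0=G1|G0=1|1=1 G1=G0|G1=1|1=1 G2=G0=1 -> 111

111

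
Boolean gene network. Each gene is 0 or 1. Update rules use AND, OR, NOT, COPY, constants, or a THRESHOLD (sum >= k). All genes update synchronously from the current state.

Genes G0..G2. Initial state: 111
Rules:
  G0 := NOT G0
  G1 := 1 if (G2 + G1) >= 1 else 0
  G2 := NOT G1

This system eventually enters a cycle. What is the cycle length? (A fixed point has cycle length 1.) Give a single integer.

Step 0: 111
Step 1: G0=NOT G0=NOT 1=0 G1=(1+1>=1)=1 G2=NOT G1=NOT 1=0 -> 010
Step 2: G0=NOT G0=NOT 0=1 G1=(0+1>=1)=1 G2=NOT G1=NOT 1=0 -> 110
Step 3: G0=NOT G0=NOT 1=0 G1=(0+1>=1)=1 G2=NOT G1=NOT 1=0 -> 010
State from step 3 equals state from step 1 -> cycle length 2

Answer: 2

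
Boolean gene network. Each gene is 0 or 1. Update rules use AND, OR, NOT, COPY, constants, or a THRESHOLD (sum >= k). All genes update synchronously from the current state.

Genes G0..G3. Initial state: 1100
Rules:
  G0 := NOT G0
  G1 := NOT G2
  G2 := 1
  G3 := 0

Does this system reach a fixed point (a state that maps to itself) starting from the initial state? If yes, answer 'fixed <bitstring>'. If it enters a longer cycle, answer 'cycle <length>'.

Answer: cycle 2

Derivation:
Step 0: 1100
Step 1: G0=NOT G0=NOT 1=0 G1=NOT G2=NOT 0=1 G2=1(const) G3=0(const) -> 0110
Step 2: G0=NOT G0=NOT 0=1 G1=NOT G2=NOT 1=0 G2=1(const) G3=0(const) -> 1010
Step 3: G0=NOT G0=NOT 1=0 G1=NOT G2=NOT 1=0 G2=1(const) G3=0(const) -> 0010
Step 4: G0=NOT G0=NOT 0=1 G1=NOT G2=NOT 1=0 G2=1(const) G3=0(const) -> 1010
Cycle of length 2 starting at step 2 -> no fixed point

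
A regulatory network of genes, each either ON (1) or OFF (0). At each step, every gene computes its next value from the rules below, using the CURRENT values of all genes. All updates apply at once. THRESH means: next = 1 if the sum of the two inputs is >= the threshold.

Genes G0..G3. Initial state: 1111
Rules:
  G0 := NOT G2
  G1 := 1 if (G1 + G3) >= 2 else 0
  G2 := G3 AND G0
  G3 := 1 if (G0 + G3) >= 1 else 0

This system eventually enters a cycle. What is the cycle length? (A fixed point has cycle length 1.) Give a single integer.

Answer: 4

Derivation:
Step 0: 1111
Step 1: G0=NOT G2=NOT 1=0 G1=(1+1>=2)=1 G2=G3&G0=1&1=1 G3=(1+1>=1)=1 -> 0111
Step 2: G0=NOT G2=NOT 1=0 G1=(1+1>=2)=1 G2=G3&G0=1&0=0 G3=(0+1>=1)=1 -> 0101
Step 3: G0=NOT G2=NOT 0=1 G1=(1+1>=2)=1 G2=G3&G0=1&0=0 G3=(0+1>=1)=1 -> 1101
Step 4: G0=NOT G2=NOT 0=1 G1=(1+1>=2)=1 G2=G3&G0=1&1=1 G3=(1+1>=1)=1 -> 1111
State from step 4 equals state from step 0 -> cycle length 4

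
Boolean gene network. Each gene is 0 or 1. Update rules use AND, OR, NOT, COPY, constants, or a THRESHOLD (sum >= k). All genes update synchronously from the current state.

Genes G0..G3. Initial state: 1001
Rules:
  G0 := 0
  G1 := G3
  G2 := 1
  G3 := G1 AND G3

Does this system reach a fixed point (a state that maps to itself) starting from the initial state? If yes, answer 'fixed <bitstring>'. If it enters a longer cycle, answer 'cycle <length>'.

Step 0: 1001
Step 1: G0=0(const) G1=G3=1 G2=1(const) G3=G1&G3=0&1=0 -> 0110
Step 2: G0=0(const) G1=G3=0 G2=1(const) G3=G1&G3=1&0=0 -> 0010
Step 3: G0=0(const) G1=G3=0 G2=1(const) G3=G1&G3=0&0=0 -> 0010
Fixed point reached at step 2: 0010

Answer: fixed 0010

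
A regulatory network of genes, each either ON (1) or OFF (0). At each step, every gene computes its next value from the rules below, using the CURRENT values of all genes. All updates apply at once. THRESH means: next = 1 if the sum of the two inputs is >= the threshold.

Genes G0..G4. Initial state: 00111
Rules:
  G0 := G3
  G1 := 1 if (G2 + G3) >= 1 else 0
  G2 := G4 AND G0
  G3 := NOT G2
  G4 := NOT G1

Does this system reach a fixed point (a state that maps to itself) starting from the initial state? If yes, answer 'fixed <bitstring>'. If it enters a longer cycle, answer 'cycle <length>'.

Answer: cycle 2

Derivation:
Step 0: 00111
Step 1: G0=G3=1 G1=(1+1>=1)=1 G2=G4&G0=1&0=0 G3=NOT G2=NOT 1=0 G4=NOT G1=NOT 0=1 -> 11001
Step 2: G0=G3=0 G1=(0+0>=1)=0 G2=G4&G0=1&1=1 G3=NOT G2=NOT 0=1 G4=NOT G1=NOT 1=0 -> 00110
Step 3: G0=G3=1 G1=(1+1>=1)=1 G2=G4&G0=0&0=0 G3=NOT G2=NOT 1=0 G4=NOT G1=NOT 0=1 -> 11001
Cycle of length 2 starting at step 1 -> no fixed point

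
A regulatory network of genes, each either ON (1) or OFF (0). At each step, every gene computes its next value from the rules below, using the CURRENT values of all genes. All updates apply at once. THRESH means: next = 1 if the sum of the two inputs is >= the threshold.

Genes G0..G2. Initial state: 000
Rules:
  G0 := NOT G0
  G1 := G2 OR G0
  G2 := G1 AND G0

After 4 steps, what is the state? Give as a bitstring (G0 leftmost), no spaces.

Step 1: G0=NOT G0=NOT 0=1 G1=G2|G0=0|0=0 G2=G1&G0=0&0=0 -> 100
Step 2: G0=NOT G0=NOT 1=0 G1=G2|G0=0|1=1 G2=G1&G0=0&1=0 -> 010
Step 3: G0=NOT G0=NOT 0=1 G1=G2|G0=0|0=0 G2=G1&G0=1&0=0 -> 100
Step 4: G0=NOT G0=NOT 1=0 G1=G2|G0=0|1=1 G2=G1&G0=0&1=0 -> 010

010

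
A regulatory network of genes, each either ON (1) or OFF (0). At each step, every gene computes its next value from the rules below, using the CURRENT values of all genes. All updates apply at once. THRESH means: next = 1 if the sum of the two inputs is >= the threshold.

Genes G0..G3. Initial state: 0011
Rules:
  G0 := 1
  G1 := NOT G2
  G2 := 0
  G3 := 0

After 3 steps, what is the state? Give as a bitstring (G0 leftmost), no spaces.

Step 1: G0=1(const) G1=NOT G2=NOT 1=0 G2=0(const) G3=0(const) -> 1000
Step 2: G0=1(const) G1=NOT G2=NOT 0=1 G2=0(const) G3=0(const) -> 1100
Step 3: G0=1(const) G1=NOT G2=NOT 0=1 G2=0(const) G3=0(const) -> 1100

1100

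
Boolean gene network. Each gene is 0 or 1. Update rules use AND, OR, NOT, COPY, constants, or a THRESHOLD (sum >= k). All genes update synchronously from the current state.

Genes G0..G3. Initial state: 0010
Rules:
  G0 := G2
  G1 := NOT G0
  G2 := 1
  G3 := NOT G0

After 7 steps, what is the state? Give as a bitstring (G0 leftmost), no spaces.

Step 1: G0=G2=1 G1=NOT G0=NOT 0=1 G2=1(const) G3=NOT G0=NOT 0=1 -> 1111
Step 2: G0=G2=1 G1=NOT G0=NOT 1=0 G2=1(const) G3=NOT G0=NOT 1=0 -> 1010
Step 3: G0=G2=1 G1=NOT G0=NOT 1=0 G2=1(const) G3=NOT G0=NOT 1=0 -> 1010
Step 4: G0=G2=1 G1=NOT G0=NOT 1=0 G2=1(const) G3=NOT G0=NOT 1=0 -> 1010
Step 5: G0=G2=1 G1=NOT G0=NOT 1=0 G2=1(const) G3=NOT G0=NOT 1=0 -> 1010
Step 6: G0=G2=1 G1=NOT G0=NOT 1=0 G2=1(const) G3=NOT G0=NOT 1=0 -> 1010
Step 7: G0=G2=1 G1=NOT G0=NOT 1=0 G2=1(const) G3=NOT G0=NOT 1=0 -> 1010

1010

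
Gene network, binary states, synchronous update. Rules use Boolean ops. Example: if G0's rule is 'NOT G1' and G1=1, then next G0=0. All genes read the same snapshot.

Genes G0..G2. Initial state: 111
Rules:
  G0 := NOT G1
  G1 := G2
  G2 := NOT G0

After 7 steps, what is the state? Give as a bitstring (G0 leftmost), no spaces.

Step 1: G0=NOT G1=NOT 1=0 G1=G2=1 G2=NOT G0=NOT 1=0 -> 010
Step 2: G0=NOT G1=NOT 1=0 G1=G2=0 G2=NOT G0=NOT 0=1 -> 001
Step 3: G0=NOT G1=NOT 0=1 G1=G2=1 G2=NOT G0=NOT 0=1 -> 111
Step 4: G0=NOT G1=NOT 1=0 G1=G2=1 G2=NOT G0=NOT 1=0 -> 010
Step 5: G0=NOT G1=NOT 1=0 G1=G2=0 G2=NOT G0=NOT 0=1 -> 001
Step 6: G0=NOT G1=NOT 0=1 G1=G2=1 G2=NOT G0=NOT 0=1 -> 111
Step 7: G0=NOT G1=NOT 1=0 G1=G2=1 G2=NOT G0=NOT 1=0 -> 010

010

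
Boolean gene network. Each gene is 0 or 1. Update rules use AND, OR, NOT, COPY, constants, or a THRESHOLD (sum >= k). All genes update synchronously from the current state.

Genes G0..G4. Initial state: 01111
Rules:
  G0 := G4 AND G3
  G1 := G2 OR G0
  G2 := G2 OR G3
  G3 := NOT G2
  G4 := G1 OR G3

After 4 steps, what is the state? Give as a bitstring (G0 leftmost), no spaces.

Step 1: G0=G4&G3=1&1=1 G1=G2|G0=1|0=1 G2=G2|G3=1|1=1 G3=NOT G2=NOT 1=0 G4=G1|G3=1|1=1 -> 11101
Step 2: G0=G4&G3=1&0=0 G1=G2|G0=1|1=1 G2=G2|G3=1|0=1 G3=NOT G2=NOT 1=0 G4=G1|G3=1|0=1 -> 01101
Step 3: G0=G4&G3=1&0=0 G1=G2|G0=1|0=1 G2=G2|G3=1|0=1 G3=NOT G2=NOT 1=0 G4=G1|G3=1|0=1 -> 01101
Step 4: G0=G4&G3=1&0=0 G1=G2|G0=1|0=1 G2=G2|G3=1|0=1 G3=NOT G2=NOT 1=0 G4=G1|G3=1|0=1 -> 01101

01101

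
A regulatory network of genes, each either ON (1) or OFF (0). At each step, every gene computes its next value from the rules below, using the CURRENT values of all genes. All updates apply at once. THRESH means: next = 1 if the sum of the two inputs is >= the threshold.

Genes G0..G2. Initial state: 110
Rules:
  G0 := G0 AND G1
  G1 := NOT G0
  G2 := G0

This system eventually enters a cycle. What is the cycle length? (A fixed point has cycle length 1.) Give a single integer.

Answer: 1

Derivation:
Step 0: 110
Step 1: G0=G0&G1=1&1=1 G1=NOT G0=NOT 1=0 G2=G0=1 -> 101
Step 2: G0=G0&G1=1&0=0 G1=NOT G0=NOT 1=0 G2=G0=1 -> 001
Step 3: G0=G0&G1=0&0=0 G1=NOT G0=NOT 0=1 G2=G0=0 -> 010
Step 4: G0=G0&G1=0&1=0 G1=NOT G0=NOT 0=1 G2=G0=0 -> 010
State from step 4 equals state from step 3 -> cycle length 1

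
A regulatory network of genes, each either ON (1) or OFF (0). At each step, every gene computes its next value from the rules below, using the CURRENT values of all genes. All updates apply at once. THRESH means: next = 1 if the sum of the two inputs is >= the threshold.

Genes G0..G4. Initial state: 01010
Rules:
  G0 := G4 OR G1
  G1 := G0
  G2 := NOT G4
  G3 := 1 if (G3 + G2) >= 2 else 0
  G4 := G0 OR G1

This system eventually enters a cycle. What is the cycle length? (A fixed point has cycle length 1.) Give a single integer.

Answer: 1

Derivation:
Step 0: 01010
Step 1: G0=G4|G1=0|1=1 G1=G0=0 G2=NOT G4=NOT 0=1 G3=(1+0>=2)=0 G4=G0|G1=0|1=1 -> 10101
Step 2: G0=G4|G1=1|0=1 G1=G0=1 G2=NOT G4=NOT 1=0 G3=(0+1>=2)=0 G4=G0|G1=1|0=1 -> 11001
Step 3: G0=G4|G1=1|1=1 G1=G0=1 G2=NOT G4=NOT 1=0 G3=(0+0>=2)=0 G4=G0|G1=1|1=1 -> 11001
State from step 3 equals state from step 2 -> cycle length 1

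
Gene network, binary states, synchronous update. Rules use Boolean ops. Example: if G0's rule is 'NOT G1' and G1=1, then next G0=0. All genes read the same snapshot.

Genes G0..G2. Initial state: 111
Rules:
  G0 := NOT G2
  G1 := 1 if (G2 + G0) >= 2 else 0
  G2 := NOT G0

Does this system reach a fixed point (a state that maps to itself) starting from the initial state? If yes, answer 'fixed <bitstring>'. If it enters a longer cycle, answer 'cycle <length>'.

Answer: cycle 2

Derivation:
Step 0: 111
Step 1: G0=NOT G2=NOT 1=0 G1=(1+1>=2)=1 G2=NOT G0=NOT 1=0 -> 010
Step 2: G0=NOT G2=NOT 0=1 G1=(0+0>=2)=0 G2=NOT G0=NOT 0=1 -> 101
Step 3: G0=NOT G2=NOT 1=0 G1=(1+1>=2)=1 G2=NOT G0=NOT 1=0 -> 010
Cycle of length 2 starting at step 1 -> no fixed point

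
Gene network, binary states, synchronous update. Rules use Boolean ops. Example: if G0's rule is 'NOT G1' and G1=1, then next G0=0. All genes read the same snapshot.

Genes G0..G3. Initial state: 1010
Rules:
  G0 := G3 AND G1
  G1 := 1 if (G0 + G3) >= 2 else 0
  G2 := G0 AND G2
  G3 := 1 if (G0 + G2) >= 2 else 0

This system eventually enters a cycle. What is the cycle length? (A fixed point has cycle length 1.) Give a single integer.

Answer: 1

Derivation:
Step 0: 1010
Step 1: G0=G3&G1=0&0=0 G1=(1+0>=2)=0 G2=G0&G2=1&1=1 G3=(1+1>=2)=1 -> 0011
Step 2: G0=G3&G1=1&0=0 G1=(0+1>=2)=0 G2=G0&G2=0&1=0 G3=(0+1>=2)=0 -> 0000
Step 3: G0=G3&G1=0&0=0 G1=(0+0>=2)=0 G2=G0&G2=0&0=0 G3=(0+0>=2)=0 -> 0000
State from step 3 equals state from step 2 -> cycle length 1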